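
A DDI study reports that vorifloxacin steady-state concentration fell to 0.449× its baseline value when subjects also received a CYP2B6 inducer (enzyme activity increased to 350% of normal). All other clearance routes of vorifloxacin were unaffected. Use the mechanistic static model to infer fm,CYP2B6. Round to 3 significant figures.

Let x = fm,CYP2B6. Because steady-state concentration ∝ 1/CL, relative clearance rose to 1/0.449 = 2.227.
Setting x·3.5 + (1 − x) = 2.227 and solving: x = (2.227 − 1)/(3.5 − 1) = 0.491.

0.491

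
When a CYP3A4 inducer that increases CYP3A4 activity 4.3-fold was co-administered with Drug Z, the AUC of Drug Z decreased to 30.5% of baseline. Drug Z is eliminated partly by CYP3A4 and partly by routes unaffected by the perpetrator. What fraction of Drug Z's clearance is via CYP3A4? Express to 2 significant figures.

Let x = fm,CYP3A4. Because AUC ∝ 1/CL, relative clearance rose to 1/0.305 = 3.279.
Setting x·4.3 + (1 − x) = 3.279 and solving: x = (3.279 − 1)/(4.3 − 1) = 0.69.

0.69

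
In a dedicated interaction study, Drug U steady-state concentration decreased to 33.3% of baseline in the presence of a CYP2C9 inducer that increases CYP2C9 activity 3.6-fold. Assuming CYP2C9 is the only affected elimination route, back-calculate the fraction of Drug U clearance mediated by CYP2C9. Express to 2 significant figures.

CL'/CL = 1 / 0.333 = 3.003
3.6·fm + (1 − fm) = 3.003
fm = (3.003 − 1) / (3.6 − 1) = 0.77

0.77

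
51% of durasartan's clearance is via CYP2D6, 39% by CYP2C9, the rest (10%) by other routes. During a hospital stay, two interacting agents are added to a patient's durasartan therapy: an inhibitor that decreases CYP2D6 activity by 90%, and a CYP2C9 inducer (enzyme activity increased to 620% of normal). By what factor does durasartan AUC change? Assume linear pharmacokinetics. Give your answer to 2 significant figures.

0.39

CYP2D6: 0.51 × 0.1 = 0.051
CYP2C9: 0.39 × 6.2 = 2.418
Other: 0.1 (unchanged)
New clearance relative to baseline: 0.051 + 2.418 + 0.1 = 2.569.
AUC ∝ 1/CL: fold-change = 1 / 2.569 = 0.39.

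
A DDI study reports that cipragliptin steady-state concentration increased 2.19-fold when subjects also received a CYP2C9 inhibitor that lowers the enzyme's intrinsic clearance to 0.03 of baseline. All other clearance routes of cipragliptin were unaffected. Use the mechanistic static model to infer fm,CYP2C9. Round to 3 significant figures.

Write x for the fraction cleared via CYP2C9. The observed steady-state concentration change means clearance fell to 1/2.19 = 0.4566 of baseline.
Setting x·0.03 + (1 − x) = 0.4566 and solving: x = (0.4566 − 1)/(0.03 − 1) = 0.560.

0.560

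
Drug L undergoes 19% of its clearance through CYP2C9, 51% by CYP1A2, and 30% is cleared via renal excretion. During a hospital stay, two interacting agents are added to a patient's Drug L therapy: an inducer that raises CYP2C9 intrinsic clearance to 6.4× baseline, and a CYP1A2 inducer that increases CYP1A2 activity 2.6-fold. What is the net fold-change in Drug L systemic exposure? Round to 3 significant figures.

The CYP2C9 pathway (19% of clearance) is boosted to 6.4× activity: 0.19 × 6.4 = 1.216.
The CYP1A2 pathway (51% of clearance) increases to 2.6× activity: 0.51 × 2.6 = 1.326.
Non-CYP routes (30%) are unchanged.
New clearance relative to baseline: 1.216 + 1.326 + 0.3 = 2.842.
Systemic exposure ∝ 1/CL: fold-change = 1 / 2.842 = 0.352.

0.352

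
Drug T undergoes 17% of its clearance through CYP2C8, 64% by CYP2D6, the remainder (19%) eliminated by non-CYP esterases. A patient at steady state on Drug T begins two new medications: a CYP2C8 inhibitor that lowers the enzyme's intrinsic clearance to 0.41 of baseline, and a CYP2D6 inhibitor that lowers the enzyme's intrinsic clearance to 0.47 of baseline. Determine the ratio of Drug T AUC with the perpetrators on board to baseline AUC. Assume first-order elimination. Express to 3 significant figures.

The CYP2C8 pathway (17% of clearance) falls to 0.41× activity: 0.17 × 0.41 = 0.0697.
The CYP2D6 pathway (64% of clearance) drops to 0.47× activity: 0.64 × 0.47 = 0.3008.
The remaining 19% of clearance is unaffected.
New clearance relative to baseline: 0.0697 + 0.3008 + 0.19 = 0.5605.
Because AUC varies inversely with clearance, the combined effect is 1 / 0.5605 = 1.78.

1.78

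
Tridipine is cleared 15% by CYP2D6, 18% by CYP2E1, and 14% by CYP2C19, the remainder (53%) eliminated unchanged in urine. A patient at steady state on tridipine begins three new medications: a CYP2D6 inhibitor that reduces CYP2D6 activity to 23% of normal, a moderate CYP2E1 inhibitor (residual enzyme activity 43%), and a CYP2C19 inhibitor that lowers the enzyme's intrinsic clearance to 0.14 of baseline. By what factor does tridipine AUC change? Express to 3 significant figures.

1.51

The CYP2D6 pathway (15% of clearance) falls to 0.23× activity: 0.15 × 0.23 = 0.0345.
The CYP2E1 pathway (18% of clearance) drops to 0.43× activity: 0.18 × 0.43 = 0.0774.
The CYP2C19 pathway (14% of clearance) drops to 0.14× activity: 0.14 × 0.14 = 0.0196.
The remaining 53% of clearance is unaffected.
New clearance relative to baseline: 0.0345 + 0.0774 + 0.0196 + 0.53 = 0.6615.
AUC ∝ 1/CL: fold-change = 1 / 0.6615 = 1.51.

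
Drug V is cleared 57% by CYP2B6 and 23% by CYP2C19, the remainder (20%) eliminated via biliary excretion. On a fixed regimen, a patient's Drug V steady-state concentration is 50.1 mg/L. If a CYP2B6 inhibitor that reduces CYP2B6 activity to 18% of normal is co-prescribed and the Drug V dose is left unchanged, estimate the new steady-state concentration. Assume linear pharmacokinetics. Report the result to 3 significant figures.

The CYP2B6 pathway (57% of clearance) falls to 0.18× activity: 0.57 × 0.18 = 0.1026.
CYP2C19 (23%) and the residual 20% are unaffected.
CL_new/CL_old = 0.1026 + 0.23 + 0.2 = 0.5326.
With dosing unchanged, steady-state concentration scales as 1/CL: 50.1 / 0.5326 = 94.1 mg/L.

94.1 mg/L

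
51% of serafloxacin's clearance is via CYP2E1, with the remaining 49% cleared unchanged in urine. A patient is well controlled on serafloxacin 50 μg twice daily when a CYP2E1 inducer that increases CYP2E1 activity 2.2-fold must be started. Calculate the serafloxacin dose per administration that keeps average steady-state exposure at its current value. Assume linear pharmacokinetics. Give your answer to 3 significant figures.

80.6 μg

CYP2E1: 0.51 × 2.2 = 1.122
Other: 0.49 (unchanged)
New clearance relative to baseline: 1.122 + 0.49 = 1.612.
Exposure is unchanged when dose changes in proportion to clearance. New dose = 50 μg × 1.612 = 80.6 μg.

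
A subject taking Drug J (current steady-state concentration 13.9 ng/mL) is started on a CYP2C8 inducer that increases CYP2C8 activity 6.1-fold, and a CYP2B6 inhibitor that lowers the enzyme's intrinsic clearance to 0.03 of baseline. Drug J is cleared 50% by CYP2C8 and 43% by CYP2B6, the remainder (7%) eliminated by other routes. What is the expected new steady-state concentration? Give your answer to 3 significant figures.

4.44 ng/mL

The CYP2C8 pathway (50% of clearance) is boosted to 6.1× activity: 0.5 × 6.1 = 3.05.
The CYP2B6 pathway (43% of clearance) is reduced to 0.03× activity: 0.43 × 0.03 = 0.0129.
Non-CYP routes (7%) are unchanged.
New clearance relative to baseline: 3.05 + 0.0129 + 0.07 = 3.1329.
Steady-state concentration ∝ 1/CL: new value = 13.9 / 3.1329 = 4.44 ng/mL.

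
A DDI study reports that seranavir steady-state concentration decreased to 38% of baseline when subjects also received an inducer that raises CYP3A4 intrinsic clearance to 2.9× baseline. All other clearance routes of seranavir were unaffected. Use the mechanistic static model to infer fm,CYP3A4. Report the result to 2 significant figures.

0.86

Call the CYP3A4 fraction fm. After the interaction, CL_new/CL_old = fm × 2.9 + (1 − fm).
Steady-state concentration ratio = 1 / (new CL fraction), so new CL fraction = 1 / 0.380 = 2.632.
fm × 2.9 + 1 − fm = 2.632  ⇒  fm × (2.9 − 1) = 1.632  ⇒  fm = 0.86.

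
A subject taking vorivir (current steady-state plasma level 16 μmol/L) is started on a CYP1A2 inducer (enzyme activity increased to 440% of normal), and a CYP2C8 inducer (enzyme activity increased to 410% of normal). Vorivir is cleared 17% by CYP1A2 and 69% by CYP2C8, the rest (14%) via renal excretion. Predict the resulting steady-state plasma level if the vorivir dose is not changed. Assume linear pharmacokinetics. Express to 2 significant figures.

The CYP1A2 pathway (17% of clearance) is boosted to 4.4× activity: 0.17 × 4.4 = 0.748.
The CYP2C8 pathway (69% of clearance) is boosted to 4.1× activity: 0.69 × 4.1 = 2.829.
Non-CYP routes (14%) are unchanged.
CL_new/CL_old = 0.748 + 2.829 + 0.14 = 3.717.
New steady-state plasma level = 16 / 3.717 = 4.3 μmol/L (concentration scales inversely with clearance).

4.3 μmol/L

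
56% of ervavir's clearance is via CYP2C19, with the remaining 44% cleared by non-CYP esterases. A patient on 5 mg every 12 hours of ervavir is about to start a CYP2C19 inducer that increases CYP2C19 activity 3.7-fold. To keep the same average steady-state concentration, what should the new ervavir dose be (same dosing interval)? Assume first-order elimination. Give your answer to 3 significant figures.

12.6 mg

The CYP2C19 pathway (56% of clearance) is boosted to 3.7× activity: 0.56 × 3.7 = 2.072.
Non-CYP routes (44%) are unchanged.
CL_new/CL_old = 2.072 + 0.44 = 2.512.
To maintain the same steady-state level, dose must scale with clearance: new dose = 5 × 2.512 = 12.6 mg.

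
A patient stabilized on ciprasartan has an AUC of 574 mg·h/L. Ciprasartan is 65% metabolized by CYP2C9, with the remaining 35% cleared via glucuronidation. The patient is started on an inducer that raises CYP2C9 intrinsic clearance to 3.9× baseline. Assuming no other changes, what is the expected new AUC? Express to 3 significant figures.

199 mg·h/L

The CYP2C9 pathway (65% of clearance) is boosted to 3.9× activity: 0.65 × 3.9 = 2.535.
Non-CYP routes (35%) are unchanged.
CL_new/CL_old = 2.535 + 0.35 = 2.885.
AUC ∝ 1/CL, so new value = 574 / 2.885 = 199 mg·h/L.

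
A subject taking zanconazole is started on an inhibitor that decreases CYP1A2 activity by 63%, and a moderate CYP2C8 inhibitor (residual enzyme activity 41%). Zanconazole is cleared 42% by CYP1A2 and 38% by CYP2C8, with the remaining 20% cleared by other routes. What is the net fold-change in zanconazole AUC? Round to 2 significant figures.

CYP1A2: 0.42 × 0.37 = 0.1554
CYP2C8: 0.38 × 0.41 = 0.1558
Other: 0.2 (unchanged)
CL_new/CL_old = 0.1554 + 0.1558 + 0.2 = 0.5112.
AUC ∝ 1/CL: fold-change = 1 / 0.5112 = 2.0.

2.0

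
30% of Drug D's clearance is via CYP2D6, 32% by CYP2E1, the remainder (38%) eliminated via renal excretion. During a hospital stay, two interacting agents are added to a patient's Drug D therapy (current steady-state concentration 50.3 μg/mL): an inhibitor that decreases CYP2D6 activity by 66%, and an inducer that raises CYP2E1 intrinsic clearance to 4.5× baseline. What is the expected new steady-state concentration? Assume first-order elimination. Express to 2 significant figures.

CYP2D6: 0.3 × 0.34 = 0.102
CYP2E1: 0.32 × 4.5 = 1.44
Other: 0.38 (unchanged)
New clearance relative to baseline: 0.102 + 1.44 + 0.38 = 1.922.
Dividing the baseline by the relative clearance: 50.3 / 1.922 = 26 μg/mL.

26 μg/mL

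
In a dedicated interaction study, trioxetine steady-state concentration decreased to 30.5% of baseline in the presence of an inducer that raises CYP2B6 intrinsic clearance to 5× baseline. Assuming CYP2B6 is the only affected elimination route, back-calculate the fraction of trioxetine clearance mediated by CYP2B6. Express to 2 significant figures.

Call the CYP2B6 fraction fm. After the interaction, CL_new/CL_old = fm × 5 + (1 − fm).
Steady-state concentration ratio = 1 / (new CL fraction), so new CL fraction = 1 / 0.305 = 3.279.
fm × 5 + 1 − fm = 3.279  ⇒  fm × (5 − 1) = 2.279  ⇒  fm = 0.57.

0.57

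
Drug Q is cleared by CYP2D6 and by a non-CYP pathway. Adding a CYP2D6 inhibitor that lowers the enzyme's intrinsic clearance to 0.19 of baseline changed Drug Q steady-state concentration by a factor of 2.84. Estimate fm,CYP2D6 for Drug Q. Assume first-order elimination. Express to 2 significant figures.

CL'/CL = 1 / 2.84 = 0.3521
0.19·fm + (1 − fm) = 0.3521
fm = (0.3521 − 1) / (0.19 − 1) = 0.80

0.80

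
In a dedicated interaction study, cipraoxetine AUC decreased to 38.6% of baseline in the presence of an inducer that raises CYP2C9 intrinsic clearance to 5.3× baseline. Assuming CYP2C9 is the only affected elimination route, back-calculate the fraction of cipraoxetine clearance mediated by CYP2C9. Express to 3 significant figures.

Let fm be the CYP2C9 fraction. New clearance relative to baseline = fm × 5.3 + (1 − fm).
AUC ratio = 1 / (new CL fraction), so new CL fraction = 1 / 0.386 = 2.591.
fm × 5.3 + 1 − fm = 2.591  ⇒  fm × (5.3 − 1) = 1.591  ⇒  fm = 0.370.

0.370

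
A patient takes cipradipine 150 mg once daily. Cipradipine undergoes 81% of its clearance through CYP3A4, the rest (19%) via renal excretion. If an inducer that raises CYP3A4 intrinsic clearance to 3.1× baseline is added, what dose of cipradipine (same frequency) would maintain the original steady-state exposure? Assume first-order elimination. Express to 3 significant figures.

405 mg

The CYP3A4 pathway (81% of clearance) increases to 3.1× activity: 0.81 × 3.1 = 2.511.
Non-CYP routes (19%) are unchanged.
New clearance relative to baseline: 2.511 + 0.19 = 2.701.
To maintain the same steady-state level, dose must scale with clearance: new dose = 150 × 2.701 = 405 mg.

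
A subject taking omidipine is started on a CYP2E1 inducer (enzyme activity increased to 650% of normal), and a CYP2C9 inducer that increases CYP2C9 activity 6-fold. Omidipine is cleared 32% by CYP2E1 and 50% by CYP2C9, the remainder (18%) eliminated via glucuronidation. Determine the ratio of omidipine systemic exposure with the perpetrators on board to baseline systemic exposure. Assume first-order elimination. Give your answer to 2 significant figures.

0.19

The CYP2E1 pathway (32% of clearance) is boosted to 6.5× activity: 0.32 × 6.5 = 2.08.
The CYP2C9 pathway (50% of clearance) is boosted to 6× activity: 0.5 × 6 = 3.
Non-CYP routes (18%) are unchanged.
CL_new/CL_old = 2.08 + 3 + 0.18 = 5.26.
Net systemic exposure ratio = 1 / 5.26 = 0.19.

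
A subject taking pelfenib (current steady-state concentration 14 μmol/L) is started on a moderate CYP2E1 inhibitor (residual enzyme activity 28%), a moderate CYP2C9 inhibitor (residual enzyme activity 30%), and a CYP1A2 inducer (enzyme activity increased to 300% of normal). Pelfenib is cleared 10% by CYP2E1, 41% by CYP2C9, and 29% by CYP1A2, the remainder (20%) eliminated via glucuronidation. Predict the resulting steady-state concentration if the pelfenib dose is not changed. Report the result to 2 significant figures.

11 μmol/L

CYP2E1: 0.1 × 0.28 = 0.028
CYP2C9: 0.41 × 0.3 = 0.123
CYP1A2: 0.29 × 3 = 0.87
Other: 0.2 (unchanged)
Relative clearance = 0.028 + 0.123 + 0.87 + 0.2 = 1.221.
Steady-state concentration ∝ 1/CL: new value = 14 / 1.221 = 11 μmol/L.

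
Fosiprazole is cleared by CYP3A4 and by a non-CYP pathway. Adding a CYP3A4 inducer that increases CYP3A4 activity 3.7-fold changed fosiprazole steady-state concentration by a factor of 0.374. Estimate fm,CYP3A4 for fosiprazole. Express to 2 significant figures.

0.62

CL'/CL = 1 / 0.374 = 2.674
3.7·fm + (1 − fm) = 2.674
fm = (2.674 − 1) / (3.7 − 1) = 0.62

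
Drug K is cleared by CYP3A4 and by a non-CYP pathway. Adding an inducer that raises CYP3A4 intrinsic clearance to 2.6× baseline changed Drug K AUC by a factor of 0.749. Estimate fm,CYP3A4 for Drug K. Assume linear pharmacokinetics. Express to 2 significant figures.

Call the CYP3A4 fraction fm. After the interaction, CL_new/CL_old = fm × 2.6 + (1 − fm).
AUC ratio = 1 / (new CL fraction), so new CL fraction = 1 / 0.749 = 1.335.
fm × 2.6 + 1 − fm = 1.335  ⇒  fm × (2.6 − 1) = 0.3351  ⇒  fm = 0.21.

0.21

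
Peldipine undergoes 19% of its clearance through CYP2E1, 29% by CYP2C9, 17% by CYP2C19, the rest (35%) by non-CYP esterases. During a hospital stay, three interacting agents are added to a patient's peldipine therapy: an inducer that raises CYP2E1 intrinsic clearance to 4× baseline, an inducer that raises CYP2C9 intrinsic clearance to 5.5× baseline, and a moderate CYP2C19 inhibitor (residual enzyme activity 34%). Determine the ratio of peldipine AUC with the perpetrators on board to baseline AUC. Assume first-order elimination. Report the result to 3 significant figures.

0.362

The CYP2E1 pathway (19% of clearance) rises to 4× activity: 0.19 × 4 = 0.76.
The CYP2C9 pathway (29% of clearance) increases to 5.5× activity: 0.29 × 5.5 = 1.595.
The CYP2C19 pathway (17% of clearance) is reduced to 0.34× activity: 0.17 × 0.34 = 0.0578.
Non-CYP routes (35%) are unchanged.
New clearance relative to baseline: 0.76 + 1.595 + 0.0578 + 0.35 = 2.7628.
Because AUC varies inversely with clearance, the combined effect is 1 / 2.7628 = 0.362.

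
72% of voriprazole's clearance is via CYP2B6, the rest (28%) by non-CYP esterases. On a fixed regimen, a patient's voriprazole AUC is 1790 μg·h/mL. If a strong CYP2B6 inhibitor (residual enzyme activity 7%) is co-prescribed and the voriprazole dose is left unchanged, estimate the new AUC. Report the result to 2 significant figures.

The CYP2B6 pathway (72% of clearance) is reduced to 0.07× activity: 0.72 × 0.07 = 0.0504.
Non-CYP routes (28%) are unchanged.
CL_new/CL_old = 0.0504 + 0.28 = 0.3304.
New AUC = baseline ÷ relative clearance = 1790 / 0.3304 = 5.4 × 10³ μg·h/mL.

5.4 × 10³ μg·h/mL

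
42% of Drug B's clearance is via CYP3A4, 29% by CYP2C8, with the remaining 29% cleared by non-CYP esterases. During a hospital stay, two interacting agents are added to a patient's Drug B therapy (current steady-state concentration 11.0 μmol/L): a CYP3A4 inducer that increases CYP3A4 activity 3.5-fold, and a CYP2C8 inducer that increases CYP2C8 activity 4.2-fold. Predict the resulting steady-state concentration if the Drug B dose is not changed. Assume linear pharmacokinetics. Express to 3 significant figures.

3.69 μmol/L

The CYP3A4 pathway (42% of clearance) is boosted to 3.5× activity: 0.42 × 3.5 = 1.47.
The CYP2C8 pathway (29% of clearance) increases to 4.2× activity: 0.29 × 4.2 = 1.218.
The remaining 29% of clearance is unaffected.
CL_new/CL_old = 1.47 + 1.218 + 0.29 = 2.978.
New steady-state concentration = 11.0 / 2.978 = 3.69 μmol/L (concentration scales inversely with clearance).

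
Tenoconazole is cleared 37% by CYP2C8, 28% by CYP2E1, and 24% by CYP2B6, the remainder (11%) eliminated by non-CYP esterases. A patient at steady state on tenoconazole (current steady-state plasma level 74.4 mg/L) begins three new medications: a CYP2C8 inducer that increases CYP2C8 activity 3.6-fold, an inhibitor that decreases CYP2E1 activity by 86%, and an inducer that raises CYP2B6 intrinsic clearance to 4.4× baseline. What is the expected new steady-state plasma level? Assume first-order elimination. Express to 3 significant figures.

29.3 mg/L

CYP2C8: 0.37 × 3.6 = 1.332
CYP2E1: 0.28 × 0.14 = 0.0392
CYP2B6: 0.24 × 4.4 = 1.056
Other: 0.11 (unchanged)
New clearance relative to baseline: 1.332 + 0.0392 + 1.056 + 0.11 = 2.5372.
Steady-state plasma level ∝ 1/CL: new value = 74.4 / 2.5372 = 29.3 mg/L.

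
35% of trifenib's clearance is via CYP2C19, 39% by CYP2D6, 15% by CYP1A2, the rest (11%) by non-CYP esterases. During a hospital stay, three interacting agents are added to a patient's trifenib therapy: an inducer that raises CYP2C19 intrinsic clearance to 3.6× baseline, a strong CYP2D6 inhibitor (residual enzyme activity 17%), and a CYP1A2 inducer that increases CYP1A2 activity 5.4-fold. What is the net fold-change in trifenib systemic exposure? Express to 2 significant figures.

The CYP2C19 pathway (35% of clearance) rises to 3.6× activity: 0.35 × 3.6 = 1.26.
The CYP2D6 pathway (39% of clearance) falls to 0.17× activity: 0.39 × 0.17 = 0.0663.
The CYP1A2 pathway (15% of clearance) rises to 5.4× activity: 0.15 × 5.4 = 0.81.
The remaining 11% of clearance is unaffected.
New clearance relative to baseline: 1.26 + 0.0663 + 0.81 + 0.11 = 2.2463.
Net systemic exposure ratio = 1 / 2.2463 = 0.45.

0.45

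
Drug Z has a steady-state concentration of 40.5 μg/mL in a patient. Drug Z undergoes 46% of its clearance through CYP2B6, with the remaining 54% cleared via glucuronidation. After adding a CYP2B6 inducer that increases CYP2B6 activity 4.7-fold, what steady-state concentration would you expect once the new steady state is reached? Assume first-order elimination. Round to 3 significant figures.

CYP2B6: 0.46 × 4.7 = 2.162
Other: 0.54 (unchanged)
New clearance relative to baseline: 2.162 + 0.54 = 2.702.
With dosing unchanged, steady-state concentration scales as 1/CL: 40.5 / 2.702 = 15.0 μg/mL.

15.0 μg/mL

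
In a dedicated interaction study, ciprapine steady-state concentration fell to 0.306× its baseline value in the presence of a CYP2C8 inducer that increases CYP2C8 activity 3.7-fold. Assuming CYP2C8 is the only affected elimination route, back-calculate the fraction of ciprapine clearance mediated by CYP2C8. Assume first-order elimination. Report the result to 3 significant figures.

CL'/CL = 1 / 0.306 = 3.268
3.7·fm + (1 − fm) = 3.268
fm = (3.268 − 1) / (3.7 − 1) = 0.840

0.840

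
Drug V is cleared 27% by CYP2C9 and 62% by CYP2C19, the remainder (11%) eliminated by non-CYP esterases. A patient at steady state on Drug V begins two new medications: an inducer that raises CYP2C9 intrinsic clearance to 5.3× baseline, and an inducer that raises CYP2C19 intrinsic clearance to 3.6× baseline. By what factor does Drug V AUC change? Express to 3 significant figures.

CYP2C9: 0.27 × 5.3 = 1.431
CYP2C19: 0.62 × 3.6 = 2.232
Other: 0.11 (unchanged)
Relative clearance = 1.431 + 2.232 + 0.11 = 3.773.
AUC ∝ 1/CL: fold-change = 1 / 3.773 = 0.265.

0.265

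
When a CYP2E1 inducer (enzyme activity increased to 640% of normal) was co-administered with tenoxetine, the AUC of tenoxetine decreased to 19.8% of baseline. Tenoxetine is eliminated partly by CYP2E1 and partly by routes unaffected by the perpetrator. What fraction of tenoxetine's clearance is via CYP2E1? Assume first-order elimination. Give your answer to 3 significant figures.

Let x = fm,CYP2E1. Because AUC ∝ 1/CL, relative clearance rose to 1/0.198 = 5.051.
Only the CYP2E1 route changed, so 5.051 = x·6.4 + (1 − x), giving x = 0.750.

0.750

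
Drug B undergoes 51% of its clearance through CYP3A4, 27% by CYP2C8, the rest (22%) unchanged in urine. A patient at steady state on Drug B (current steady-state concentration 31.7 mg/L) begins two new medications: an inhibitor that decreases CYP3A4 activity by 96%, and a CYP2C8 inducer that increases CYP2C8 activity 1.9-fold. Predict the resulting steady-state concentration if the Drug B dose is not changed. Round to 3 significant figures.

CYP3A4: 0.51 × 0.04 = 0.0204
CYP2C8: 0.27 × 1.9 = 0.513
Other: 0.22 (unchanged)
CL_new/CL_old = 0.0204 + 0.513 + 0.22 = 0.7534.
Dividing the baseline by the relative clearance: 31.7 / 0.7534 = 42.1 mg/L.

42.1 mg/L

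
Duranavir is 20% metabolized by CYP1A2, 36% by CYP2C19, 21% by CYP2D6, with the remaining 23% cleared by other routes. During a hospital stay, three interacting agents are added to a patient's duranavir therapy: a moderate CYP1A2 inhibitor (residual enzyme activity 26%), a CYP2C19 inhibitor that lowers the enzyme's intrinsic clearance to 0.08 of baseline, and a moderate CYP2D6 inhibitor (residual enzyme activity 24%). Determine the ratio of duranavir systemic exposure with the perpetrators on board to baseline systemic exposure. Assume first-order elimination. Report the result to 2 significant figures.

2.8

The CYP1A2 pathway (20% of clearance) is reduced to 0.26× activity: 0.2 × 0.26 = 0.052.
The CYP2C19 pathway (36% of clearance) drops to 0.08× activity: 0.36 × 0.08 = 0.0288.
The CYP2D6 pathway (21% of clearance) is reduced to 0.24× activity: 0.21 × 0.24 = 0.0504.
Non-CYP routes (23%) are unchanged.
Relative clearance = 0.052 + 0.0288 + 0.0504 + 0.23 = 0.3612.
Systemic exposure ∝ 1/CL: fold-change = 1 / 0.3612 = 2.8.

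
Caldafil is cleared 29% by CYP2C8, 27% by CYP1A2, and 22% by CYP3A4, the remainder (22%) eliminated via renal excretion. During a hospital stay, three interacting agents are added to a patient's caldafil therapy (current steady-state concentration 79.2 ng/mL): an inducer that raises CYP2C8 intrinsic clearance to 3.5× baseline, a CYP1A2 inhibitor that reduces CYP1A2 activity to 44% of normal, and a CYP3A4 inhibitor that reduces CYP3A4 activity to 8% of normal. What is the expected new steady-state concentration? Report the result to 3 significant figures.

The CYP2C8 pathway (29% of clearance) increases to 3.5× activity: 0.29 × 3.5 = 1.015.
The CYP1A2 pathway (27% of clearance) drops to 0.44× activity: 0.27 × 0.44 = 0.1188.
The CYP3A4 pathway (22% of clearance) drops to 0.08× activity: 0.22 × 0.08 = 0.0176.
Non-CYP routes (22%) are unchanged.
CL_new/CL_old = 1.015 + 0.1188 + 0.0176 + 0.22 = 1.3714.
Steady-state concentration ∝ 1/CL: new value = 79.2 / 1.3714 = 57.8 ng/mL.

57.8 ng/mL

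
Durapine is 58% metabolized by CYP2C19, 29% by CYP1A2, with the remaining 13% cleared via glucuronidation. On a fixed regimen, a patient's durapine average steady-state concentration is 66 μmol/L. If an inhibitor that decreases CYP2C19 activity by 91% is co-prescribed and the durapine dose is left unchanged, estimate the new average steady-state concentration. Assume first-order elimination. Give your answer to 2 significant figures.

The CYP2C19 pathway (58% of clearance) falls to 0.09× activity: 0.58 × 0.09 = 0.0522.
CYP1A2 (29%) and the residual 13% are unaffected.
Relative clearance = 0.0522 + 0.29 + 0.13 = 0.4722.
New average steady-state concentration = baseline ÷ relative clearance = 66 / 0.4722 = 1.4 × 10² μmol/L.

1.4 × 10² μmol/L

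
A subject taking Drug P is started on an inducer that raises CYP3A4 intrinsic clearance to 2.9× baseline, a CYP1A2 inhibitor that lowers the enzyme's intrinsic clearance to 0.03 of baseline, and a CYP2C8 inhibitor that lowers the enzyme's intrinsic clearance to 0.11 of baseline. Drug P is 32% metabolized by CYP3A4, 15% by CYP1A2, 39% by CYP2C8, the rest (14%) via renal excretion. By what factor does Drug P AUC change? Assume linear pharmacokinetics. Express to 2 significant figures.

The CYP3A4 pathway (32% of clearance) rises to 2.9× activity: 0.32 × 2.9 = 0.928.
The CYP1A2 pathway (15% of clearance) is reduced to 0.03× activity: 0.15 × 0.03 = 0.0045.
The CYP2C8 pathway (39% of clearance) falls to 0.11× activity: 0.39 × 0.11 = 0.0429.
The remaining 14% of clearance is unaffected.
New clearance relative to baseline: 0.928 + 0.0045 + 0.0429 + 0.14 = 1.1154.
Because AUC varies inversely with clearance, the combined effect is 1 / 1.1154 = 0.90.

0.90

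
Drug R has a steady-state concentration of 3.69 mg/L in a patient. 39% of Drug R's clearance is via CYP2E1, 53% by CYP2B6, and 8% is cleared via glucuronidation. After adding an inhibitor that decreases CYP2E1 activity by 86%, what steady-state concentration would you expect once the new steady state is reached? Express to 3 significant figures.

The CYP2E1 pathway (39% of clearance) is reduced to 0.14× activity: 0.39 × 0.14 = 0.0546.
CYP2B6 (53%) and the residual 8% are unaffected.
Relative clearance = 0.0546 + 0.53 + 0.08 = 0.6646.
With dosing unchanged, steady-state concentration scales as 1/CL: 3.69 / 0.6646 = 5.55 mg/L.

5.55 mg/L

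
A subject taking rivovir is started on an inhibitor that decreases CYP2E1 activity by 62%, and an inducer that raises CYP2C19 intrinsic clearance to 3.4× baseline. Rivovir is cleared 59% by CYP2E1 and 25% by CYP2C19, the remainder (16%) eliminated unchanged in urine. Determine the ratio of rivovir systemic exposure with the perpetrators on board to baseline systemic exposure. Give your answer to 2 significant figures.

0.81

The CYP2E1 pathway (59% of clearance) drops to 0.38× activity: 0.59 × 0.38 = 0.2242.
The CYP2C19 pathway (25% of clearance) is boosted to 3.4× activity: 0.25 × 3.4 = 0.85.
The remaining 16% of clearance is unaffected.
New clearance relative to baseline: 0.2242 + 0.85 + 0.16 = 1.2342.
Systemic exposure ∝ 1/CL: fold-change = 1 / 1.2342 = 0.81.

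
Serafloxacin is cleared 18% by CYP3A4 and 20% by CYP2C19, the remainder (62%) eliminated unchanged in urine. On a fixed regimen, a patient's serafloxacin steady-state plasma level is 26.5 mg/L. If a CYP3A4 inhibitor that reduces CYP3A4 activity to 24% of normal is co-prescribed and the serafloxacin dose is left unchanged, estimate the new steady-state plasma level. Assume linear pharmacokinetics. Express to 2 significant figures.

31 mg/L

The CYP3A4 pathway (18% of clearance) is reduced to 0.24× activity: 0.18 × 0.24 = 0.0432.
CYP2C19 (20%) and the residual 62% are unaffected.
New clearance relative to baseline: 0.0432 + 0.2 + 0.62 = 0.8632.
Steady-state plasma level ∝ 1/CL, so new value = 26.5 / 0.8632 = 31 mg/L.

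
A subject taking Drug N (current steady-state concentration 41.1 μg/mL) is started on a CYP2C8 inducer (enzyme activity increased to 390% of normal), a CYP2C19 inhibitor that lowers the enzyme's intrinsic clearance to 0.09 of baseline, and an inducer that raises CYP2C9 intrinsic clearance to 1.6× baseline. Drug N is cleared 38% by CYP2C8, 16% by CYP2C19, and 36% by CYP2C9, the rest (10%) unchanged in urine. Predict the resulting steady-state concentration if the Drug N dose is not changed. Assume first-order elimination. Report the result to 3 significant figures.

18.9 μg/mL

CYP2C8: 0.38 × 3.9 = 1.482
CYP2C19: 0.16 × 0.09 = 0.0144
CYP2C9: 0.36 × 1.6 = 0.576
Other: 0.1 (unchanged)
CL_new/CL_old = 1.482 + 0.0144 + 0.576 + 0.1 = 2.1724.
Steady-state concentration ∝ 1/CL: new value = 41.1 / 2.1724 = 18.9 μg/mL.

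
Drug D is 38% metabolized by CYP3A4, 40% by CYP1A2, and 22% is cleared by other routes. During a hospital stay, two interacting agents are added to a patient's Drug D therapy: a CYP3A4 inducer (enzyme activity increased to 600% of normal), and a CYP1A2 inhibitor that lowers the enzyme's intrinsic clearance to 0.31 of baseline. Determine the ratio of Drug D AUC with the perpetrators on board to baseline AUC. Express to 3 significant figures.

The CYP3A4 pathway (38% of clearance) rises to 6× activity: 0.38 × 6 = 2.28.
The CYP1A2 pathway (40% of clearance) drops to 0.31× activity: 0.4 × 0.31 = 0.124.
The remaining 22% of clearance is unaffected.
Relative clearance = 2.28 + 0.124 + 0.22 = 2.624.
Because AUC varies inversely with clearance, the combined effect is 1 / 2.624 = 0.381.

0.381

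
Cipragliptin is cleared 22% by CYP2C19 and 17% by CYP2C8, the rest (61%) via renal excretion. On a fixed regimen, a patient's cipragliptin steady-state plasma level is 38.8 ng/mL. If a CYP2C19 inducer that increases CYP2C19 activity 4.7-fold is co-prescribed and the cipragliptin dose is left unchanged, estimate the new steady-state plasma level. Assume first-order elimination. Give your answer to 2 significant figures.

CYP2C19: 0.22 × 4.7 = 1.034
CYP2C8: 0.17 (unchanged)
Other: 0.61 (unchanged)
CL_new/CL_old = 1.034 + 0.17 + 0.61 = 1.814.
Steady-state plasma level ∝ 1/CL, so new value = 38.8 / 1.814 = 21 ng/mL.

21 ng/mL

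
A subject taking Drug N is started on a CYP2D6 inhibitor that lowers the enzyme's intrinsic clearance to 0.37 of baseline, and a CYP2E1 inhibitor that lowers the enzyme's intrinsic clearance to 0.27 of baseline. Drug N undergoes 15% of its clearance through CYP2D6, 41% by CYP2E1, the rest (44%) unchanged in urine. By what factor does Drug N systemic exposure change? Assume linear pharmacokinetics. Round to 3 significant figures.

The CYP2D6 pathway (15% of clearance) drops to 0.37× activity: 0.15 × 0.37 = 0.0555.
The CYP2E1 pathway (41% of clearance) drops to 0.27× activity: 0.41 × 0.27 = 0.1107.
The remaining 44% of clearance is unaffected.
CL_new/CL_old = 0.0555 + 0.1107 + 0.44 = 0.6062.
Net systemic exposure ratio = 1 / 0.6062 = 1.65.

1.65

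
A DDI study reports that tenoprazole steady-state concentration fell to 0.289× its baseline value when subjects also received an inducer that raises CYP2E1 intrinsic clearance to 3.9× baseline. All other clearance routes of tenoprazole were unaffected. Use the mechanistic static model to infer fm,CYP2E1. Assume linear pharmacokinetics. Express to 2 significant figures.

CL'/CL = 1 / 0.289 = 3.46
3.9·fm + (1 − fm) = 3.46
fm = (3.46 − 1) / (3.9 − 1) = 0.85

0.85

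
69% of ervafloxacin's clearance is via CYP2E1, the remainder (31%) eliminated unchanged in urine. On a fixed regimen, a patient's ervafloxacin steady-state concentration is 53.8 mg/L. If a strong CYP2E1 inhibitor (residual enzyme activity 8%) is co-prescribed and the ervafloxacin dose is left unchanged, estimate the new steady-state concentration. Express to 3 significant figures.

147 mg/L

The CYP2E1 pathway (69% of clearance) is reduced to 0.08× activity: 0.69 × 0.08 = 0.0552.
The remaining 31% of clearance is unaffected.
Relative clearance = 0.0552 + 0.31 = 0.3652.
Steady-state concentration ∝ 1/CL, so new value = 53.8 / 0.3652 = 147 mg/L.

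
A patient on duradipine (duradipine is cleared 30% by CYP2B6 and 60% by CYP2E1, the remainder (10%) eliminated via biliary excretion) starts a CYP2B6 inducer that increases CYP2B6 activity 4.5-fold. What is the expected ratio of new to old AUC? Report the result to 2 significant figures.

The CYP2B6 pathway (30% of clearance) rises to 4.5× activity: 0.3 × 4.5 = 1.35.
CYP2E1 (60%) and the residual 10% are unaffected.
CL_new/CL_old = 1.35 + 0.6 + 0.1 = 2.05.
AUC is inversely proportional to clearance, so the fold-change is 1 / 2.05 = 0.49.

0.49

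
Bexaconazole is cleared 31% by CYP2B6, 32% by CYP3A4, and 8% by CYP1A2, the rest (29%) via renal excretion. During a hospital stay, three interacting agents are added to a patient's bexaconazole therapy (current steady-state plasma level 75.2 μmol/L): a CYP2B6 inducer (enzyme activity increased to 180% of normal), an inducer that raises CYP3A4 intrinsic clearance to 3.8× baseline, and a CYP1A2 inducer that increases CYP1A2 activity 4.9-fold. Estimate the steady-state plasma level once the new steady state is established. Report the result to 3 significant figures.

30.6 μmol/L

The CYP2B6 pathway (31% of clearance) is boosted to 1.8× activity: 0.31 × 1.8 = 0.558.
The CYP3A4 pathway (32% of clearance) is boosted to 3.8× activity: 0.32 × 3.8 = 1.216.
The CYP1A2 pathway (8% of clearance) increases to 4.9× activity: 0.08 × 4.9 = 0.392.
Non-CYP routes (29%) are unchanged.
CL_new/CL_old = 0.558 + 1.216 + 0.392 + 0.29 = 2.456.
Dividing the baseline by the relative clearance: 75.2 / 2.456 = 30.6 μmol/L.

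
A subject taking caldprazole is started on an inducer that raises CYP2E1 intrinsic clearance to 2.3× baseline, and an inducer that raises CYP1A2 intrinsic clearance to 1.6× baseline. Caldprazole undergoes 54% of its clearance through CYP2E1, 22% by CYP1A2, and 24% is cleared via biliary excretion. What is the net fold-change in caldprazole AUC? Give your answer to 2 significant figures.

The CYP2E1 pathway (54% of clearance) rises to 2.3× activity: 0.54 × 2.3 = 1.242.
The CYP1A2 pathway (22% of clearance) is boosted to 1.6× activity: 0.22 × 1.6 = 0.352.
Non-CYP routes (24%) are unchanged.
New clearance relative to baseline: 1.242 + 0.352 + 0.24 = 1.834.
AUC ∝ 1/CL: fold-change = 1 / 1.834 = 0.55.

0.55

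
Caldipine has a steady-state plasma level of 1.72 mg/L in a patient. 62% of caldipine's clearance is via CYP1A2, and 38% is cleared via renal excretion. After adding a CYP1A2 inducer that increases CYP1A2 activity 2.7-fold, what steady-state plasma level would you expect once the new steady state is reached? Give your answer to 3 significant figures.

The CYP1A2 pathway (62% of clearance) is boosted to 2.7× activity: 0.62 × 2.7 = 1.674.
The remaining 38% of clearance is unaffected.
Relative clearance = 1.674 + 0.38 = 2.054.
With dosing unchanged, steady-state plasma level scales as 1/CL: 1.72 / 2.054 = 0.837 mg/L.

0.837 mg/L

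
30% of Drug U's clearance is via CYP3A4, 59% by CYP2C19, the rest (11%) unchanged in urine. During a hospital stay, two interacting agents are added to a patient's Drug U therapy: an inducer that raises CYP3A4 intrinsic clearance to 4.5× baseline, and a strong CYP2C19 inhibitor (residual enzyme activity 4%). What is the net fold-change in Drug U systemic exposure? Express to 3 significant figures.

0.674

The CYP3A4 pathway (30% of clearance) rises to 4.5× activity: 0.3 × 4.5 = 1.35.
The CYP2C19 pathway (59% of clearance) drops to 0.04× activity: 0.59 × 0.04 = 0.0236.
Non-CYP routes (11%) are unchanged.
New clearance relative to baseline: 1.35 + 0.0236 + 0.11 = 1.4836.
Net systemic exposure ratio = 1 / 1.4836 = 0.674.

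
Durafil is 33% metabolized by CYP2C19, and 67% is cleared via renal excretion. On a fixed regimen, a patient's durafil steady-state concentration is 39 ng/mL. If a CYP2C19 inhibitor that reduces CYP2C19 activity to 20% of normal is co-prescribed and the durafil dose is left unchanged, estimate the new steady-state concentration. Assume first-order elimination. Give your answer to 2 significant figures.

CYP2C19: 0.33 × 0.2 = 0.066
Other: 0.67 (unchanged)
Relative clearance = 0.066 + 0.67 = 0.736.
New steady-state concentration = baseline ÷ relative clearance = 39 / 0.736 = 53 ng/mL.

53 ng/mL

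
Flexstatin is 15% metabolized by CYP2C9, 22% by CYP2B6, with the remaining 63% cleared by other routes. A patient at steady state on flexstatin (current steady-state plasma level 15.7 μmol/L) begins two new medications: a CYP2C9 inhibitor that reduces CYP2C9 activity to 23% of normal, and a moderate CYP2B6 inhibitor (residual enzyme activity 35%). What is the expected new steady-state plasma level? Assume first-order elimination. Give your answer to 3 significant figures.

21.2 μmol/L

CYP2C9: 0.15 × 0.23 = 0.0345
CYP2B6: 0.22 × 0.35 = 0.077
Other: 0.63 (unchanged)
Relative clearance = 0.0345 + 0.077 + 0.63 = 0.7415.
Dividing the baseline by the relative clearance: 15.7 / 0.7415 = 21.2 μmol/L.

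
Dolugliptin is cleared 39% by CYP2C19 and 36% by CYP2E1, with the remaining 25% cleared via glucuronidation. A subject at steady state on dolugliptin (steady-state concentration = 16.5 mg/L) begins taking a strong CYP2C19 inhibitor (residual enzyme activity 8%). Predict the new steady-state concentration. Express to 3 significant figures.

25.7 mg/L

CYP2C19: 0.39 × 0.08 = 0.0312
CYP2E1: 0.36 (unchanged)
Other: 0.25 (unchanged)
Relative clearance = 0.0312 + 0.36 + 0.25 = 0.6412.
With dosing unchanged, steady-state concentration scales as 1/CL: 16.5 / 0.6412 = 25.7 mg/L.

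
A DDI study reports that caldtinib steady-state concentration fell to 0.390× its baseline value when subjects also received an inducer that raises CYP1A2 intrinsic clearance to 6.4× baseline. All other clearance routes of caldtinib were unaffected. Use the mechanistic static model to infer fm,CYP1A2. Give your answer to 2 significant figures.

0.29

CL'/CL = 1 / 0.390 = 2.564
6.4·fm + (1 − fm) = 2.564
fm = (2.564 − 1) / (6.4 − 1) = 0.29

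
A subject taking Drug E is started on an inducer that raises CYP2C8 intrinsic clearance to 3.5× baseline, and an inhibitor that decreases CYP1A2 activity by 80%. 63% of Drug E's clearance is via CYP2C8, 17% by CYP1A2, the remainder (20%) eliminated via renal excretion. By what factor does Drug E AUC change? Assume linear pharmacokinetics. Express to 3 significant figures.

0.410

The CYP2C8 pathway (63% of clearance) increases to 3.5× activity: 0.63 × 3.5 = 2.205.
The CYP1A2 pathway (17% of clearance) is reduced to 0.2× activity: 0.17 × 0.2 = 0.034.
Non-CYP routes (20%) are unchanged.
CL_new/CL_old = 2.205 + 0.034 + 0.2 = 2.439.
Net AUC ratio = 1 / 2.439 = 0.410.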